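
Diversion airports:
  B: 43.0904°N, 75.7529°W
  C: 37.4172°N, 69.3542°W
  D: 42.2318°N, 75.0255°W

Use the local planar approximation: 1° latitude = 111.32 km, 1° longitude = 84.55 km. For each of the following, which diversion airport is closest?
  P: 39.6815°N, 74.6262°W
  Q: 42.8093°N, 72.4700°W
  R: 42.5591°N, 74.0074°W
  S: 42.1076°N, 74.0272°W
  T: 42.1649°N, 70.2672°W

P at 39.6815°N, 74.6262°W:
  B: √((3.4089·111.32)² + (-1.1267·84.55)²) = √(144004.120184 + 9074.941048) = 391.2532 km
  C: √((-2.2643·111.32)² + (5.2720·84.55)²) = √(63535.189333 + 198690.922906) = 512.0802 km
  D: √((2.5503·111.32)² + (-0.3993·84.55)²) = √(80598.867049 + 1139.792629) = 285.8997 km
  → nearest: D (285.8997 km)
Q at 42.8093°N, 72.4700°W:
  B: √((0.2811·111.32)² + (-3.2829·84.55)²) = √(979.192518 + 77044.658013) = 279.3275 km
  C: √((-5.3921·111.32)² + (3.1158·84.55)²) = √(360298.348188 + 69401.102524) = 655.5146 km
  D: √((-0.5775·111.32)² + (-2.5555·84.55)²) = √(4132.856941 + 46685.175360) = 225.4286 km
  → nearest: D (225.4286 km)
R at 42.5591°N, 74.0074°W:
  B: √((0.5313·111.32)² + (-1.7455·84.55)²) = √(3498.050115 + 21780.454103) = 158.9922 km
  C: √((-5.1419·111.32)² + (4.6532·84.55)²) = √(327637.533412 + 154785.638395) = 694.5669 km
  D: √((-0.3273·111.32)² + (-1.0181·84.55)²) = √(1327.511848 + 7409.827517) = 93.4737 km
  → nearest: D (93.4737 km)
S at 42.1076°N, 74.0272°W:
  B: √((0.9828·111.32)² + (-1.7257·84.55)²) = √(11969.518793 + 21289.125496) = 182.3695 km
  C: √((-4.6904·111.32)² + (4.6730·84.55)²) = √(272625.300746 + 156105.708935) = 654.7755 km
  D: √((0.1242·111.32)² + (-0.9983·84.55)²) = √(191.156727 + 7124.417571) = 85.5311 km
  → nearest: D (85.5311 km)
T at 42.1649°N, 70.2672°W:
  B: √((0.9255·111.32)² + (-5.4857·84.55)²) = √(10614.492671 + 215125.221560) = 475.1207 km
  C: √((-4.7477·111.32)² + (0.9130·84.55)²) = √(279327.010143 + 5958.936794) = 534.1217 km
  D: √((0.0669·111.32)² + (-4.7583·84.55)²) = √(55.462396 + 161856.767822) = 402.3832 km
  → nearest: D (402.3832 km)

P→D; Q→D; R→D; S→D; T→D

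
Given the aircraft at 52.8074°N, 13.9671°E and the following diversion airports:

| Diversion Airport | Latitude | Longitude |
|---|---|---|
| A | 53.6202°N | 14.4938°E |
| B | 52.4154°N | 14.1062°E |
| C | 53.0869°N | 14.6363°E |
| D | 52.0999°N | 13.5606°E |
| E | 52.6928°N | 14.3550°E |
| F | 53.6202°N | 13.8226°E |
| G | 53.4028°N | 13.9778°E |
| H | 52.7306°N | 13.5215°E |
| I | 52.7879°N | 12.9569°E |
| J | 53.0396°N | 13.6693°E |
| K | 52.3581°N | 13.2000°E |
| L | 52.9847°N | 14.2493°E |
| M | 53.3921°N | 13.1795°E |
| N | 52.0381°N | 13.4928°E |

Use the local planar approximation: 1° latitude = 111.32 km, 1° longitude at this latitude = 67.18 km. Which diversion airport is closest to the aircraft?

L

Distances from 52.8074°N, 13.9671°E:
A: √((0.8128·111.32)² + (0.5267·67.18)²) = √(8186.792541 + 1252.006650) = 97.1535 km
B: √((-0.3920·111.32)² + (0.1391·67.18)²) = √(1904.226170 + 87.324128) = 44.6268 km
C: √((0.2795·111.32)² + (0.6692·67.18)²) = √(968.077262 + 2021.118901) = 54.6735 km
D: √((-0.7075·111.32)² + (-0.4065·67.18)²) = √(6202.964329 + 745.763457) = 83.3590 km
E: √((-0.1146·111.32)² + (0.3879·67.18)²) = √(162.747989 + 679.077839) = 29.0142 km
F: √((0.8128·111.32)² + (-0.1445·67.18)²) = √(8186.792541 + 94.235750) = 91.0002 km
G: √((0.5954·111.32)² + (0.0107·67.18)²) = √(4393.028856 + 0.516711) = 66.2838 km
H: √((-0.0768·111.32)² + (-0.4456·67.18)²) = √(73.091830 + 896.128652) = 31.1323 km
I: √((-0.0195·111.32)² + (-1.0102·67.18)²) = √(4.712112 + 4605.690257) = 67.8999 km
J: √((0.2322·111.32)² + (-0.2978·67.18)²) = √(668.145159 + 400.248198) = 32.6863 km
K: √((-0.4493·111.32)² + (-0.7671·67.18)²) = √(2501.607858 + 2655.730275) = 71.8146 km
L: √((0.1773·111.32)² + (0.2822·67.18)²) = √(389.550590 + 359.413196) = 27.3672 km
M: √((0.5847·111.32)² + (-0.7876·67.18)²) = √(4236.552406 + 2799.570535) = 83.8816 km
N: √((-0.7693·111.32)² + (-0.4743·67.18)²) = √(7333.948572 + 1015.280975) = 91.3741 km
Minimum: L at 27.3672 km.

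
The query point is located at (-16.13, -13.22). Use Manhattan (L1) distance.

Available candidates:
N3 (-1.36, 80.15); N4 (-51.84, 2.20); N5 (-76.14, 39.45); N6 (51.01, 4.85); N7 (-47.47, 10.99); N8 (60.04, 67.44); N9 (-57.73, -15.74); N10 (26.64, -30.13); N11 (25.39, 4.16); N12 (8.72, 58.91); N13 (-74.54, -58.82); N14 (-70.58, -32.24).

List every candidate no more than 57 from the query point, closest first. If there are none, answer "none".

Distances from (-16.13, -13.22):
N3: |14.77| + |93.37| = 14.77 + 93.37 = 108.14
N4: |-35.71| + |15.42| = 35.71 + 15.42 = 51.13
N5: |-60.01| + |52.67| = 60.01 + 52.67 = 112.68
N6: |67.14| + |18.07| = 67.14 + 18.07 = 85.21
N7: |-31.34| + |24.21| = 31.34 + 24.21 = 55.55
N8: |76.17| + |80.66| = 76.17 + 80.66 = 156.83
N9: |-41.60| + |-2.52| = 41.60 + 2.52 = 44.12
N10: |42.77| + |-16.91| = 42.77 + 16.91 = 59.68
N11: |41.52| + |17.38| = 41.52 + 17.38 = 58.90
N12: |24.85| + |72.13| = 24.85 + 72.13 = 96.98
N13: |-58.41| + |-45.60| = 58.41 + 45.60 = 104.01
N14: |-54.45| + |-19.02| = 54.45 + 19.02 = 73.47
Threshold 57: N9 (44.12), N4 (51.13), N7 (55.55) are within range.

N9, N4, N7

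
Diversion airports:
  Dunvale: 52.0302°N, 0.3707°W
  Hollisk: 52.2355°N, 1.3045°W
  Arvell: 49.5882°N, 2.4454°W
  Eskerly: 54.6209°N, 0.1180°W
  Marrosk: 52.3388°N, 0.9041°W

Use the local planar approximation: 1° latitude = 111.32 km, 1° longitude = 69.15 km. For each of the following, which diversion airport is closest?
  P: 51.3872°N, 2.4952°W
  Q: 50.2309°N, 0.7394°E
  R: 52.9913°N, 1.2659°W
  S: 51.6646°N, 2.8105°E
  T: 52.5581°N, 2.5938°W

P at 51.3872°N, 2.4952°W:
  Dunvale: √((0.6430·111.32)² + (2.1245·69.15)²) = √(5123.518883 + 21582.305699) = 163.4192 km
  Hollisk: √((0.8483·111.32)² + (1.1907·69.15)²) = √(8917.545406 + 6779.365925) = 125.2873 km
  Arvell: √((-1.7990·111.32)² + (0.0498·69.15)²) = √(40105.942056 + 11.858863) = 200.2943 km
  Eskerly: √((3.2337·111.32)² + (2.3772·69.15)²) = √(129582.349081 + 27021.895620) = 395.7325 km
  Marrosk: √((0.9516·111.32)² + (1.5911·69.15)²) = √(11221.612353 + 12105.404903) = 152.7318 km
  → nearest: Hollisk (125.2873 km)
Q at 50.2309°N, 0.7394°E:
  Dunvale: √((1.7993·111.32)² + (-1.1101·69.15)²) = √(40119.319249 + 5892.621882) = 214.5039 km
  Hollisk: √((2.0046·111.32)² + (-2.0439·69.15)²) = √(49796.847238 + 19975.775854) = 264.1451 km
  Arvell: √((-0.6427·111.32)² + (-3.1848·69.15)²) = √(5118.739110 + 48500.777204) = 231.5589 km
  Eskerly: √((4.3900·111.32)² + (-0.8574·69.15)²) = √(238822.607547 + 3515.210422) = 492.2782 km
  Marrosk: √((2.1079·111.32)² + (-1.6435·69.15)²) = √(55061.292662 + 12915.873586) = 260.7243 km
  → nearest: Dunvale (214.5039 km)
R at 52.9913°N, 1.2659°W:
  Dunvale: √((-0.9611·111.32)² + (0.8952·69.15)²) = √(11446.785635 + 3831.991313) = 123.6073 km
  Hollisk: √((-0.7558·111.32)² + (-0.0386·69.15)²) = √(7078.808611 + 7.124575) = 84.1780 km
  Arvell: √((-3.4031·111.32)² + (-1.1795·69.15)²) = √(143514.511594 + 6652.429172) = 387.5138 km
  Eskerly: √((1.6296·111.32)² + (1.1479·69.15)²) = √(32908.525772 + 6300.753374) = 198.0133 km
  Marrosk: √((-0.6525·111.32)² + (0.3618·69.15)²) = √(5276.032078 + 625.923841) = 76.8242 km
  → nearest: Marrosk (76.8242 km)
S at 51.6646°N, 2.8105°E:
  Dunvale: √((0.3656·111.32)² + (-3.1812·69.15)²) = √(1656.375391 + 48391.191601) = 223.7131 km
  Hollisk: √((0.5709·111.32)² + (-4.1150·69.15)²) = √(4038.931441 + 80969.982980) = 291.5629 km
  Arvell: √((-2.0764·111.32)² + (-5.2559·69.15)²) = √(53427.940757 + 132092.620567) = 430.7210 km
  Eskerly: √((2.9563·111.32)² + (-2.9285·69.15)²) = √(108303.727013 + 41008.588908) = 386.4095 km
  Marrosk: √((0.6742·111.32)² + (-3.7146·69.15)²) = √(5632.794298 + 65979.417596) = 267.6046 km
  → nearest: Dunvale (223.7131 km)
T at 52.5581°N, 2.5938°W:
  Dunvale: √((-0.5279·111.32)² + (2.2231·69.15)²) = √(3453.422541 + 23632.102750) = 164.5768 km
  Hollisk: √((-0.3226·111.32)² + (1.2893·69.15)²) = √(1289.659678 + 7948.630964) = 96.1160 km
  Arvell: √((-2.9699·111.32)² + (0.1484·69.15)²) = √(109302.488087 + 105.305771) = 330.7685 km
  Eskerly: √((2.0628·111.32)² + (2.4758·69.15)²) = √(52730.348398 + 29309.977570) = 286.4268 km
  Marrosk: √((-0.2193·111.32)² + (1.6897·69.15)²) = √(595.968984 + 13652.229396) = 119.3658 km
  → nearest: Hollisk (96.1160 km)

P→Hollisk; Q→Dunvale; R→Marrosk; S→Dunvale; T→Hollisk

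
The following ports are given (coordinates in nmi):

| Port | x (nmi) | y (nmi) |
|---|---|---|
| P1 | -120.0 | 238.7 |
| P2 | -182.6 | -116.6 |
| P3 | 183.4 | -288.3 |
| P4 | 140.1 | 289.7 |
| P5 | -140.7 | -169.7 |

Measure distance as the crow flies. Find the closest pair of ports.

P2 and P5

Pairwise distances:
P2–P5: √((41.9)² + (-53.1)²) = √(1755.610 + 2819.610) = 67.6 nmi
P1–P4: √((260.1)² + (51.0)²) = √(67652.010 + 2601.000) = 265.1 nmi
P3–P5: √((-324.1)² + (118.6)²) = √(105040.810 + 14065.960) = 345.1 nmi
P1–P2: √((-62.6)² + (-355.3)²) = √(3918.760 + 126238.090) = 360.8 nmi
P2–P3: √((366.0)² + (-171.7)²) = √(133956.000 + 29480.890) = 404.3 nmi
P1–P5: √((-20.7)² + (-408.4)²) = √(428.490 + 166790.560) = 408.9 nmi
P2–P4: √((322.7)² + (406.3)²) = √(104135.290 + 165079.690) = 518.9 nmi
P4–P5: √((-280.8)² + (-459.4)²) = √(78848.640 + 211048.360) = 538.4 nmi
P3–P4: √((-43.3)² + (578.0)²) = √(1874.890 + 334084.000) = 579.6 nmi
P1–P3: √((303.4)² + (-527.0)²) = √(92051.560 + 277729.000) = 608.1 nmi
Closest pair: P2–P5 at 67.6 nmi.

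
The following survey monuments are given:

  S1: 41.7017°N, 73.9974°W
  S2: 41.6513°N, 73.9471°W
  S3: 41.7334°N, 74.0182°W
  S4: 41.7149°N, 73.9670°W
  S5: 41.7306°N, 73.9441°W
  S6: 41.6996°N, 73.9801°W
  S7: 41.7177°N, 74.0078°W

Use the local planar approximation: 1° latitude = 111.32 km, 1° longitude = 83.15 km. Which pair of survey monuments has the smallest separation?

S1 and S6

Pairwise distances:
S1–S2: 6.9979 km
S1–S3: 3.9299 km
S1–S4: 2.9238 km
S1–S5: 5.4765 km
S1–S6: 1.4574 km
S1–S7: 1.9799 km
S2–S3: 10.8848 km
S2–S4: 7.2707 km
S2–S5: 8.8312 km
S2–S6: 6.0365 km
S2–S7: 8.9505 km
S3–S4: 4.7292 km
S3–S5: 6.1693 km
S3–S6: 4.9187 km
S3–S7: 1.9500 km
S4–S5: 2.5846 km
S4–S6: 2.0217 km
S4–S7: 3.4068 km
S5–S6: 4.5683 km
S5–S7: 5.4879 km
S6–S7: 3.0602 km
Closest pair: S1–S6 at 1.4574 km.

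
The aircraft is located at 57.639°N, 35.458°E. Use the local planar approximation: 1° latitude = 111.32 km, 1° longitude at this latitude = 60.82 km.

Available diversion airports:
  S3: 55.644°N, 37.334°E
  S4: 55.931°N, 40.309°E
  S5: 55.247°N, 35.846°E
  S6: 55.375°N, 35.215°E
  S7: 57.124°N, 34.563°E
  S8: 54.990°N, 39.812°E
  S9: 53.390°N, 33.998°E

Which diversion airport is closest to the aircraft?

S7

Distances from 57.639°N, 35.458°E:
S3: 249.679 km
S4: 350.996 km
S5: 267.321 km
S6: 252.461 km
S7: 79.055 km
S8: 396.337 km
S9: 481.262 km
Minimum: S7 at 79.055 km.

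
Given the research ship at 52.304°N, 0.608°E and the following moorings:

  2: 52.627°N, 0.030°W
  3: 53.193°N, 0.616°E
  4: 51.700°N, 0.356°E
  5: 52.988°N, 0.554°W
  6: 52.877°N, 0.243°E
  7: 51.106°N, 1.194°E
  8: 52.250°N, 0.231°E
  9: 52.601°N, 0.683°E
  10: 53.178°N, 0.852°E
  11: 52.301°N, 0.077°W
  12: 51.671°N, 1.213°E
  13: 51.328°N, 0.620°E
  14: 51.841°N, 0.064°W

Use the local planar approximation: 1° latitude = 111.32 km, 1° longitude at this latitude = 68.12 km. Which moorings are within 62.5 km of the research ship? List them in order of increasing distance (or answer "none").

8, 9, 11, 2

Distances from 52.304°N, 0.608°E:
2: √((0.323·111.32)² + (-0.638·68.12)²) = √(1292.85982 + 1888.82028) = 56.406 km
3: √((0.889·111.32)² + (0.008·68.12)²) = √(9793.77037 + 0.29698) = 98.965 km
4: √((-0.604·111.32)² + (-0.252·68.12)²) = √(4520.85182 + 294.67980) = 69.394 km
5: √((0.684·111.32)² + (-1.162·68.12)²) = √(5797.73817 + 6265.58368) = 109.833 km
6: √((0.573·111.32)² + (-0.365·68.12)²) = √(4068.69972 + 618.20855) = 68.461 km
7: √((-1.198·111.32)² + (0.586·68.12)²) = √(17785.25234 + 1593.47227) = 139.207 km
8: √((-0.054·111.32)² + (-0.377·68.12)²) = √(36.13549 + 659.52609) = 26.375 km
9: √((0.297·111.32)² + (0.075·68.12)²) = √(1093.09849 + 26.10188) = 33.454 km
10: √((0.874·111.32)² + (0.244·68.12)²) = √(9466.06017 + 276.26695) = 98.703 km
11: √((-0.003·111.32)² + (-0.685·68.12)²) = √(0.11153 + 2177.36091) = 46.663 km
12: √((-0.633·111.32)² + (0.605·68.12)²) = √(4965.39515 + 1698.47840) = 81.633 km
13: √((-0.976·111.32)² + (0.012·68.12)²) = √(11804.45744 + 0.66821) = 108.651 km
14: √((-0.463·111.32)² + (-0.672·68.12)²) = √(2656.49117 + 2095.50077) = 68.935 km
Threshold 62.5 km: 8 (26.375 km), 9 (33.454 km), 11 (46.663 km), 2 (56.406 km) are within range.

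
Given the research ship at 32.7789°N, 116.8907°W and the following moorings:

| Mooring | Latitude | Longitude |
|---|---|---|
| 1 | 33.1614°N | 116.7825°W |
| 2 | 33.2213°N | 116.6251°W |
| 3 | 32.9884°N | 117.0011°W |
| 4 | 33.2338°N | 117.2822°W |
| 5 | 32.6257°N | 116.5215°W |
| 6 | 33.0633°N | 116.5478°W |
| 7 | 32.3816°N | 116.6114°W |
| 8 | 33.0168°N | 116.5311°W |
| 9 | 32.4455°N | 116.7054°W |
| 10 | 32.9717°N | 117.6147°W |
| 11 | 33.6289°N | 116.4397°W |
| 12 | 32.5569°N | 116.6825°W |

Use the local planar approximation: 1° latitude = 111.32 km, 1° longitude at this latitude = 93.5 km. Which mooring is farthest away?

Distances from 32.7789°N, 116.8907°W:
1: 43.7652 km
2: 55.1550 km
3: 25.5038 km
4: 62.4844 km
5: 38.5031 km
6: 45.0581 km
7: 51.3618 km
8: 42.7999 km
9: 40.9589 km
10: 71.0149 km
11: 103.5930 km
12: 31.4593 km
Maximum: 11 at 103.5930 km.

11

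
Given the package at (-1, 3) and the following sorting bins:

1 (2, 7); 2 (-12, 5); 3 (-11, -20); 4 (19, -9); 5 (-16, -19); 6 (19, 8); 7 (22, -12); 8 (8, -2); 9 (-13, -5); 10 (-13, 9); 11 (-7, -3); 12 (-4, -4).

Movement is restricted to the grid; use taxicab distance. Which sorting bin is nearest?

1

Distances from (-1, 3):
1: 7
2: 13
3: 33
4: 32
5: 37
6: 25
7: 38
8: 14
9: 20
10: 18
11: 12
12: 10
Minimum: 1 at 7.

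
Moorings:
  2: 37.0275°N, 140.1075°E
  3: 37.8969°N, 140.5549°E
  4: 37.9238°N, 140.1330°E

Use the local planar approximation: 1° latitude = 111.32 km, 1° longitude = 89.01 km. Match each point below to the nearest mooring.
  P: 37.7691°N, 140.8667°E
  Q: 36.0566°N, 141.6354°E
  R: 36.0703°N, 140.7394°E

P at 37.7691°N, 140.8667°E:
  2: 106.6859 km
  3: 31.1873 km
  4: 67.5391 km
  → nearest: 3 (31.1873 km)
Q at 36.0566°N, 141.6354°E:
  2: 173.7152 km
  3: 226.3144 km
  4: 247.1594 km
  → nearest: 2 (173.7152 km)
R at 36.0703°N, 140.7394°E:
  2: 120.4891 km
  3: 203.9992 km
  4: 213.2747 km
  → nearest: 2 (120.4891 km)

P→3; Q→2; R→2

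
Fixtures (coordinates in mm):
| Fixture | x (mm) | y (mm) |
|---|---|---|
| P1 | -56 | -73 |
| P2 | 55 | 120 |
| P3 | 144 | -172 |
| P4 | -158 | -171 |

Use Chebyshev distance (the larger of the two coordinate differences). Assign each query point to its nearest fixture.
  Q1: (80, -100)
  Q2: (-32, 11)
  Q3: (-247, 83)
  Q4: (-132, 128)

Q1→P3; Q2→P1; Q3→P1; Q4→P2

Q1 at (80, -100):
  P1: max(|-136|, |27|) = 136 mm
  P2: max(|-25|, |220|) = 220 mm
  P3: max(|64|, |-72|) = 72 mm
  P4: max(|-238|, |-71|) = 238 mm
  → nearest: P3 (72 mm)
Q2 at (-32, 11):
  P1: max(|-24|, |-84|) = 84 mm
  P2: max(|87|, |109|) = 109 mm
  P3: max(|176|, |-183|) = 183 mm
  P4: max(|-126|, |-182|) = 182 mm
  → nearest: P1 (84 mm)
Q3 at (-247, 83):
  P1: max(|191|, |-156|) = 191 mm
  P2: max(|302|, |37|) = 302 mm
  P3: max(|391|, |-255|) = 391 mm
  P4: max(|89|, |-254|) = 254 mm
  → nearest: P1 (191 mm)
Q4 at (-132, 128):
  P1: max(|76|, |-201|) = 201 mm
  P2: max(|187|, |-8|) = 187 mm
  P3: max(|276|, |-300|) = 300 mm
  P4: max(|-26|, |-299|) = 299 mm
  → nearest: P2 (187 mm)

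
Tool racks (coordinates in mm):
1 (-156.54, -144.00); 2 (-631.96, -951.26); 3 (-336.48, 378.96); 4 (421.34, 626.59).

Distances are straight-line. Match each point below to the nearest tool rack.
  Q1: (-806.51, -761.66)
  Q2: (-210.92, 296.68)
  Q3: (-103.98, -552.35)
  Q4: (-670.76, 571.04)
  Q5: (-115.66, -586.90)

Q1→2; Q2→3; Q3→1; Q4→3; Q5→1

Q1 at (-806.51, -761.66):
  1: √((649.97)² + (617.66)²) = √(422461.0009 + 381503.8756) = 896.64 mm
  2: √((174.55)² + (-189.60)²) = √(30467.7025 + 35948.1600) = 257.71 mm
  3: √((470.03)² + (1140.62)²) = √(220928.2009 + 1301013.9844) = 1233.67 mm
  4: √((1227.85)² + (1388.25)²) = √(1507615.6225 + 1927238.0625) = 1853.34 mm
  → nearest: 2 (257.71 mm)
Q2 at (-210.92, 296.68):
  1: √((54.38)² + (-440.68)²) = √(2957.1844 + 194198.8624) = 444.02 mm
  2: √((-421.04)² + (-1247.94)²) = √(177274.6816 + 1557354.2436) = 1317.05 mm
  3: √((-125.56)² + (82.28)²) = √(15765.3136 + 6769.9984) = 150.12 mm
  4: √((632.26)² + (329.91)²) = √(399752.7076 + 108840.6081) = 713.16 mm
  → nearest: 3 (150.12 mm)
Q3 at (-103.98, -552.35):
  1: √((-52.56)² + (408.35)²) = √(2762.5536 + 166749.7225) = 411.72 mm
  2: √((-527.98)² + (-398.91)²) = √(278762.8804 + 159129.1881) = 661.73 mm
  3: √((-232.50)² + (931.31)²) = √(54056.2500 + 867338.3161) = 959.89 mm
  4: √((525.32)² + (1178.94)²) = √(275961.1024 + 1389899.5236) = 1290.68 mm
  → nearest: 1 (411.72 mm)
Q4 at (-670.76, 571.04):
  1: √((514.22)² + (-715.04)²) = √(264422.2084 + 511282.2016) = 880.74 mm
  2: √((38.80)² + (-1522.30)²) = √(1505.4400 + 2317397.2900) = 1522.79 mm
  3: √((334.28)² + (-192.08)²) = √(111743.1184 + 36894.7264) = 385.54 mm
  4: √((1092.10)² + (55.55)²) = √(1192682.4100 + 3085.8025) = 1093.51 mm
  → nearest: 3 (385.54 mm)
Q5 at (-115.66, -586.90):
  1: √((-40.88)² + (442.90)²) = √(1671.1744 + 196160.4100) = 444.78 mm
  2: √((-516.30)² + (-364.36)²) = √(266565.6900 + 132758.2096) = 631.92 mm
  3: √((-220.82)² + (965.86)²) = √(48761.4724 + 932885.5396) = 990.78 mm
  4: √((537.00)² + (1213.49)²) = √(288369.0000 + 1472557.9801) = 1327.00 mm
  → nearest: 1 (444.78 mm)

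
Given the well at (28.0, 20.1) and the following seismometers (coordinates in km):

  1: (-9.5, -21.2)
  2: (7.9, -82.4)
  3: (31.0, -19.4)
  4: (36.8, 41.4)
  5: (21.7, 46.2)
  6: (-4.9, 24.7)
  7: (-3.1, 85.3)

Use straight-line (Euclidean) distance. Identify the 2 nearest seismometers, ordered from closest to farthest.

4, 5

Distances from (28.0, 20.1):
1: √((-37.5)² + (-41.3)²) = √(1406.250 + 1705.690) = 55.8 km
2: √((-20.1)² + (-102.5)²) = √(404.010 + 10506.250) = 104.5 km
3: √((3.0)² + (-39.5)²) = √(9.000 + 1560.250) = 39.6 km
4: √((8.8)² + (21.3)²) = √(77.440 + 453.690) = 23.0 km
5: √((-6.3)² + (26.1)²) = √(39.690 + 681.210) = 26.8 km
6: √((-32.9)² + (4.6)²) = √(1082.410 + 21.160) = 33.2 km
7: √((-31.1)² + (65.2)²) = √(967.210 + 4251.040) = 72.2 km
Sorted: 4 (23.0 km) < 5 (26.8 km) < 6 (33.2 km) < 3 (39.6 km) < …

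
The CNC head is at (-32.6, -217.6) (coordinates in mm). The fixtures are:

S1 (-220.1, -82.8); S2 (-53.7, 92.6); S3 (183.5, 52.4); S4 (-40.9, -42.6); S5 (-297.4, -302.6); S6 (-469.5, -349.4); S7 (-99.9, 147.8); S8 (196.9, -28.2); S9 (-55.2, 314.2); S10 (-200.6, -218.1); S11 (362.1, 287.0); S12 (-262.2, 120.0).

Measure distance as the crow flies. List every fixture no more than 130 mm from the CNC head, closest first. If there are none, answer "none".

Distances from (-32.6, -217.6):
S1: 230.9 mm
S2: 310.9 mm
S3: 345.8 mm
S4: 175.2 mm
S5: 278.1 mm
S6: 456.3 mm
S7: 371.5 mm
S8: 297.6 mm
S9: 532.3 mm
S10: 168.0 mm
S11: 640.6 mm
S12: 408.3 mm
Threshold 130 mm: none within range.

none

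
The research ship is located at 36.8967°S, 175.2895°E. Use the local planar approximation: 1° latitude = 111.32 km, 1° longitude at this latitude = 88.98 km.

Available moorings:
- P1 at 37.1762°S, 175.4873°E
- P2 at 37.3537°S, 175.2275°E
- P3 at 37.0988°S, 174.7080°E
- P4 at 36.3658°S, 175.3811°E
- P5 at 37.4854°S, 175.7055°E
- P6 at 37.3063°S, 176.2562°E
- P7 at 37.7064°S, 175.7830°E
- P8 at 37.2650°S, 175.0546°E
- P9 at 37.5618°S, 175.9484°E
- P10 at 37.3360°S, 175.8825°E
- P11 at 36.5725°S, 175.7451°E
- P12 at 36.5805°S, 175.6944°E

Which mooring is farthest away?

Distances from 36.8967°S, 175.2895°E:
P1: 35.7470 km
P2: 51.1715 km
P3: 56.4214 km
P4: 59.6592 km
P5: 75.2654 km
P6: 97.3549 km
P7: 100.2631 km
P8: 46.0196 km
P9: 94.4411 km
P10: 71.9420 km
P11: 54.2763 km
P12: 50.3688 km
Maximum: P7 at 100.2631 km.

P7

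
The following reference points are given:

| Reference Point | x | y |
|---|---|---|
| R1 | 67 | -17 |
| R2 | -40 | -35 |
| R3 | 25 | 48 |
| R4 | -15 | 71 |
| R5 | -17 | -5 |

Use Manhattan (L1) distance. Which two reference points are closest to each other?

R2 and R5

Pairwise distances:
R1–R2: 125
R1–R3: 107
R1–R4: 170
R1–R5: 96
R2–R3: 148
R2–R4: 131
R2–R5: 53
R3–R4: 63
R3–R5: 95
R4–R5: 78
Closest pair: R2–R5 at 53.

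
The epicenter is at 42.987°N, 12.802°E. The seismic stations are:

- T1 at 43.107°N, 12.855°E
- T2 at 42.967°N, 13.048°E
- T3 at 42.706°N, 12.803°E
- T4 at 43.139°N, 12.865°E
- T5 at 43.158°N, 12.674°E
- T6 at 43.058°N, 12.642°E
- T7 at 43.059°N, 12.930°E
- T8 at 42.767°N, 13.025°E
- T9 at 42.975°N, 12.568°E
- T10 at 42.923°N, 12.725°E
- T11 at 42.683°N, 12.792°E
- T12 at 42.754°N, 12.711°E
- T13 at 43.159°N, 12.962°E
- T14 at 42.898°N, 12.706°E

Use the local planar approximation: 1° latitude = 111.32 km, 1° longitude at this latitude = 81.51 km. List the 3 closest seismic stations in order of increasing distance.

Distances from 42.987°N, 12.802°E:
T1: √((0.120·111.32)² + (0.053·81.51)²) = √(178.44685 + 18.66266) = 14.040 km
T2: √((-0.020·111.32)² + (0.246·81.51)²) = √(4.95686 + 402.06105) = 20.175 km
T3: √((-0.281·111.32)² + (0.001·81.51)²) = √(978.49596 + 0.00664) = 31.281 km
T4: √((0.152·111.32)² + (0.063·81.51)²) = √(286.30806 + 26.36956) = 17.683 km
T5: √((0.171·111.32)² + (-0.128·81.51)²) = √(362.35864 + 108.85333) = 21.707 km
T6: √((0.071·111.32)² + (-0.160·81.51)²) = √(62.46879 + 170.08333) = 15.250 km
T7: √((0.072·111.32)² + (0.128·81.51)²) = √(64.24087 + 108.85333) = 13.157 km
T8: √((-0.220·111.32)² + (0.223·81.51)²) = √(599.77969 + 330.39351) = 30.499 km
T9: √((-0.012·111.32)² + (-0.234·81.51)²) = √(1.78447 + 363.79230) = 19.120 km
T10: √((-0.064·111.32)² + (-0.077·81.51)²) = √(50.75822 + 39.39157) = 9.495 km
T11: √((-0.304·111.32)² + (-0.010·81.51)²) = √(1145.23223 + 0.66439) = 33.851 km
T12: √((-0.233·111.32)² + (-0.091·81.51)²) = √(672.75702 + 55.01797) = 26.977 km
T13: √((0.172·111.32)² + (0.160·81.51)²) = √(366.60914 + 170.08333) = 23.167 km
T14: √((-0.089·111.32)² + (-0.096·81.51)²) = √(98.15816 + 61.23000) = 12.625 km
Sorted: T10 (9.495 km) < T14 (12.625 km) < T7 (13.157 km) < T1 (14.040 km) < T6 (15.250 km) < …

T10, T14, T7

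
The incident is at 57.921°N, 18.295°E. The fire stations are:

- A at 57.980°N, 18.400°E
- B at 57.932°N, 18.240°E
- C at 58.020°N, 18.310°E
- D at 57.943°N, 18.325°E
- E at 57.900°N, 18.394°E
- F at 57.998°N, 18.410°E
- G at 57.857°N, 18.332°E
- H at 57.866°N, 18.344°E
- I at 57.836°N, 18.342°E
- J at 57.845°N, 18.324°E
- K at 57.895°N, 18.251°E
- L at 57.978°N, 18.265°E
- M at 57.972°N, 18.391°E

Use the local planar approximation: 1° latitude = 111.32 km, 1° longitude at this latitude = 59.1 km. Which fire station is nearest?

Distances from 57.921°N, 18.295°E:
A: √((0.059·111.32)² + (0.105·59.1)²) = √(43.13705 + 38.50823) = 9.036 km
B: √((0.011·111.32)² + (-0.055·59.1)²) = √(1.49945 + 10.56575) = 3.473 km
C: √((0.099·111.32)² + (0.015·59.1)²) = √(121.45539 + 0.78588) = 11.056 km
D: √((0.022·111.32)² + (0.030·59.1)²) = √(5.99780 + 3.14353) = 3.023 km
E: √((-0.021·111.32)² + (0.099·59.1)²) = √(5.46493 + 34.23303) = 6.301 km
F: √((0.077·111.32)² + (0.115·59.1)²) = √(73.47301 + 46.19241) = 10.939 km
G: √((-0.064·111.32)² + (0.037·59.1)²) = √(50.75822 + 4.78166) = 7.453 km
H: √((-0.055·111.32)² + (0.049·59.1)²) = √(37.48623 + 8.38624) = 6.773 km
I: √((-0.085·111.32)² + (0.047·59.1)²) = √(89.53323 + 7.71562) = 9.861 km
J: √((-0.076·111.32)² + (0.029·59.1)²) = √(71.57701 + 2.93745) = 8.632 km
K: √((-0.026·111.32)² + (-0.044·59.1)²) = √(8.37709 + 6.76208) = 3.891 km
L: √((0.057·111.32)² + (-0.030·59.1)²) = √(40.26207 + 3.14353) = 6.588 km
M: √((0.051·111.32)² + (0.096·59.1)²) = √(32.23196 + 32.18974) = 8.026 km
Minimum: D at 3.023 km.

D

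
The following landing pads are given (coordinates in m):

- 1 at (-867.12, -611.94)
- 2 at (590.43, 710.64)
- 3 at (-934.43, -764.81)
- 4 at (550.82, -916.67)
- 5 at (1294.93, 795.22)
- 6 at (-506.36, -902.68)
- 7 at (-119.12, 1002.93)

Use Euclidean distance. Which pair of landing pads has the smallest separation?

1 and 3

Pairwise distances:
1–2: 1968.16 m
1–3: 167.03 m
1–4: 1450.32 m
1–5: 2579.64 m
1–6: 463.33 m
1–7: 1779.69 m
2–3: 2121.83 m
2–4: 1627.79 m
2–5: 709.56 m
2–6: 1950.83 m
2–7: 767.39 m
3–4: 1492.99 m
3–5: 2720.98 m
3–6: 449.72 m
3–7: 1946.70 m
4–5: 1866.62 m
4–6: 1057.27 m
4–7: 2033.15 m
5–6: 2475.38 m
5–7: 1429.22 m
6–7: 1944.56 m
Closest pair: 1–3 at 167.03 m.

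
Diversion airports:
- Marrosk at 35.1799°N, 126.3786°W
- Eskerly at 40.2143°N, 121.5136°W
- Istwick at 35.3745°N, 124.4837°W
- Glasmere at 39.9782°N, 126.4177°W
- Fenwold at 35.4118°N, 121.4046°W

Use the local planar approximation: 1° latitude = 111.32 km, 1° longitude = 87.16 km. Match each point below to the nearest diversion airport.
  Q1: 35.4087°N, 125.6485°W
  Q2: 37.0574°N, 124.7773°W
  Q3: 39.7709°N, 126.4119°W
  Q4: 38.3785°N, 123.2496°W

Q1→Marrosk; Q2→Istwick; Q3→Glasmere; Q4→Eskerly

Q1 at 35.4087°N, 125.6485°W:
  Marrosk: √((-0.2288·111.32)² + (-0.7301·87.16)²) = √(648.721715 + 4049.478897) = 68.5434 km
  Eskerly: √((4.8056·111.32)² + (4.1349·87.16)²) = √(286181.551089 + 129886.634792) = 645.0335 km
  Istwick: √((-0.0342·111.32)² + (1.1648·87.16)²) = √(14.494345 + 10307.116078) = 101.5953 km
  Glasmere: √((4.5695·111.32)² + (-0.7692·87.16)²) = √(258752.025817 + 4494.827138) = 513.0759 km
  Fenwold: √((0.0031·111.32)² + (4.2439·87.16)²) = √(0.119088 + 136824.770098) = 369.8985 km
  → nearest: Marrosk (68.5434 km)
Q2 at 37.0574°N, 124.7773°W:
  Marrosk: √((-1.8775·111.32)² + (-1.6013·87.16)²) = √(43682.379411 + 19479.591736) = 251.3205 km
  Eskerly: √((3.1569·111.32)² + (3.2637·87.16)²) = √(123500.309384 + 80919.819637) = 452.1284 km
  Istwick: √((-1.6829·111.32)² + (0.2936·87.16)²) = √(35096.435963 + 654.857108) = 189.0801 km
  Glasmere: √((2.9208·111.32)² + (-1.6404·87.16)²) = √(105718.266980 + 20442.498021) = 355.1912 km
  Fenwold: √((-1.6456·111.32)² + (3.3727·87.16)²) = √(33557.913688 + 86415.146074) = 346.3713 km
  → nearest: Istwick (189.0801 km)
Q3 at 39.7709°N, 126.4119°W:
  Marrosk: √((-4.5910·111.32)² + (0.0333·87.16)²) = √(261192.667557 + 8.424088) = 511.0784 km
  Eskerly: √((0.4434·111.32)² + (4.8983·87.16)²) = √(2436.339312 + 182274.201230) = 429.7796 km
  Istwick: √((-4.3964·111.32)² + (1.9282·87.16)²) = √(239519.454395 + 28244.806265) = 517.4594 km
  Glasmere: √((0.2073·111.32)² + (-0.0058·87.16)²) = √(532.531129 + 0.255559) = 23.0822 km
  Fenwold: √((-4.3591·111.32)² + (5.0073·87.16)²) = √(235472.426671 + 190476.616026) = 652.6477 km
  → nearest: Glasmere (23.0822 km)
Q4 at 38.3785°N, 123.2496°W:
  Marrosk: √((-3.1986·111.32)² + (-3.1290·87.16)²) = √(126784.528869 + 74378.183815) = 448.5117 km
  Eskerly: √((1.8358·111.32)² + (1.7360·87.16)²) = √(41763.522954 + 22894.643471) = 254.2797 km
  Istwick: √((-3.0040·111.32)² + (-1.2341·87.16)²) = √(111826.891292 + 11570.047656) = 351.2790 km
  Glasmere: √((1.5997·111.32)² + (-3.1681·87.16)²) = √(31711.989203 + 76248.658310) = 328.5737 km
  Fenwold: √((-2.9667·111.32)² + (1.8450·87.16)²) = √(109067.073071 + 25859.920424) = 367.3241 km
  → nearest: Eskerly (254.2797 km)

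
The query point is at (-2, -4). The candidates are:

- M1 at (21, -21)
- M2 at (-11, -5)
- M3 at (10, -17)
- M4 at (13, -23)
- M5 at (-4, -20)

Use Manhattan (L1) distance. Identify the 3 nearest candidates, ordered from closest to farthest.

Distances from (-2, -4):
M1: |23| + |-17| = 23 + 17 = 40
M2: |-9| + |-1| = 9 + 1 = 10
M3: |12| + |-13| = 12 + 13 = 25
M4: |15| + |-19| = 15 + 19 = 34
M5: |-2| + |-16| = 2 + 16 = 18
Sorted: M2 (10) < M5 (18) < M3 (25) < M4 (34) < M1 (40)

M2, M5, M3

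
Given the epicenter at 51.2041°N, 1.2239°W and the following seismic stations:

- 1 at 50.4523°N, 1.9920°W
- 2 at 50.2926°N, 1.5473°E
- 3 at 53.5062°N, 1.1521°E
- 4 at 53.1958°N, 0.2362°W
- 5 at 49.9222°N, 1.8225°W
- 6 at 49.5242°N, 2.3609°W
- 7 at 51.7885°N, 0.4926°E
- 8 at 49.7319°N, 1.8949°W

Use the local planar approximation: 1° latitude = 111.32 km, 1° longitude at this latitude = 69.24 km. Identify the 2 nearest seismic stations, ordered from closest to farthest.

Distances from 51.2041°N, 1.2239°W:
1: √((-0.7518·111.32)² + (-0.7681·69.24)²) = √(7004.079035 + 2828.457442) = 99.1591 km
2: √((-0.9115·111.32)² + (2.7712·69.24)²) = √(10295.791553 + 36817.123903) = 217.0551 km
3: √((2.3021·111.32)² + (2.3760·69.24)²) = √(65674.196041 + 27064.935163) = 304.5310 km
4: √((1.9917·111.32)² + (0.9877·69.24)²) = √(49158.004167 + 4676.966142) = 232.0236 km
5: √((-1.2819·111.32)² + (-0.5986·69.24)²) = √(20363.606224 + 1717.859114) = 148.5983 km
6: √((-1.6799·111.32)² + (-1.1370·69.24)²) = √(34971.419074 + 6197.764182) = 202.9019 km
7: √((0.5844·111.32)² + (1.7165·69.24)²) = √(4232.206110 + 14125.431842) = 135.4904 km
8: √((-1.4722·111.32)² + (-0.6710·69.24)²) = √(26858.392867 + 2158.535317) = 170.3436 km
Sorted: 1 (99.1591 km) < 7 (135.4904 km) < 5 (148.5983 km) < 8 (170.3436 km) < …

1, 7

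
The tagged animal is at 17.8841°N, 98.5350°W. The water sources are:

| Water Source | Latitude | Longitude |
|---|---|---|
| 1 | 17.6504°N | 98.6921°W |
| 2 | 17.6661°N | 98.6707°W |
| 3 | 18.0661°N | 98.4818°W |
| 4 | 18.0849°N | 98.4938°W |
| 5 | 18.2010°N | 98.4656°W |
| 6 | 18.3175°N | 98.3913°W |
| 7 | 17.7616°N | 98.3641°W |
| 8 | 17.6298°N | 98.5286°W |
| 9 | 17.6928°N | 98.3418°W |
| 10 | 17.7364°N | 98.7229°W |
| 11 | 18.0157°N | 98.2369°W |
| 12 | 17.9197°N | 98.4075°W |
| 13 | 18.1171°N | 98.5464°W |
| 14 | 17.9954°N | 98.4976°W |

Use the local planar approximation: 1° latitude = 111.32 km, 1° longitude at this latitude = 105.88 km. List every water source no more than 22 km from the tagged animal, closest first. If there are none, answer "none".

14, 12, 3

Distances from 17.8841°N, 98.5350°W:
1: √((-0.2337·111.32)² + (-0.1571·105.88)²) = √(676.805408 + 276.681573) = 30.8786 km
2: √((-0.2180·111.32)² + (-0.1357·105.88)²) = √(588.924175 + 206.437010) = 28.2021 km
3: √((0.1820·111.32)² + (0.0532·105.88)²) = √(410.477325 + 31.728616) = 21.0287 km
4: √((0.2008·111.32)² + (0.0412·105.88)²) = √(499.659113 + 19.029277) = 22.7747 km
5: √((0.3169·111.32)² + (0.0694·105.88)²) = √(1244.488460 + 53.994162) = 36.0345 km
6: √((0.4334·111.32)² + (0.1437·105.88)²) = √(2327.685007 + 231.494886) = 50.5883 km
7: √((-0.1225·111.32)² + (0.1709·105.88)²) = √(185.959587 + 327.425116) = 22.6580 km
8: √((-0.2543·111.32)² + (0.0064·105.88)²) = √(801.381137 + 0.459185) = 28.3168 km
9: √((-0.1913·111.32)² + (0.1932·105.88)²) = √(453.499002 + 418.448591) = 29.5288 km
10: √((-0.1477·111.32)² + (-0.1879·105.88)²) = √(270.338180 + 395.805136) = 25.8098 km
11: √((0.1316·111.32)² + (0.2981·105.88)²) = √(214.614062 + 996.212111) = 34.7969 km
12: √((0.0356·111.32)² + (0.1275·105.88)²) = √(15.705306 + 182.241900) = 14.0694 km
13: √((0.2330·111.32)² + (-0.0114·105.88)²) = √(672.757019 + 1.456926) = 25.9656 km
14: √((0.1113·111.32)² + (0.0374·105.88)²) = √(153.510018 + 15.680903) = 13.0073 km
Threshold 22 km: 14 (13.0073 km), 12 (14.0694 km), 3 (21.0287 km) are within range.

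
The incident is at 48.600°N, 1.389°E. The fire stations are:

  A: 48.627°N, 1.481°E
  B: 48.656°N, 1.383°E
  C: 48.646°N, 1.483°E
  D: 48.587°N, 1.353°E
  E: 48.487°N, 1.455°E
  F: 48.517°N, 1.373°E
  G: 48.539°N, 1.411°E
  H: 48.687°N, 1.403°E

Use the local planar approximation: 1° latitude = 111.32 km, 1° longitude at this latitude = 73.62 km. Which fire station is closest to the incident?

Distances from 48.600°N, 1.389°E:
A: √((0.027·111.32)² + (0.092·73.62)²) = √(9.03387 + 45.87407) = 7.410 km
B: √((0.056·111.32)² + (-0.006·73.62)²) = √(38.86176 + 0.19512) = 6.250 km
C: √((0.046·111.32)² + (0.094·73.62)²) = √(26.22177 + 47.89028) = 8.609 km
D: √((-0.013·111.32)² + (-0.036·73.62)²) = √(2.09427 + 7.02420) = 3.020 km
E: √((-0.113·111.32)² + (0.066·73.62)²) = √(158.23527 + 23.60910) = 13.485 km
F: √((-0.083·111.32)² + (-0.016·73.62)²) = √(85.36947 + 1.38750) = 9.314 km
G: √((-0.061·111.32)² + (0.022·73.62)²) = √(46.11116 + 2.62323) = 6.981 km
H: √((0.087·111.32)² + (0.014·73.62)²) = √(93.79613 + 1.06230) = 9.740 km
Minimum: D at 3.020 km.

D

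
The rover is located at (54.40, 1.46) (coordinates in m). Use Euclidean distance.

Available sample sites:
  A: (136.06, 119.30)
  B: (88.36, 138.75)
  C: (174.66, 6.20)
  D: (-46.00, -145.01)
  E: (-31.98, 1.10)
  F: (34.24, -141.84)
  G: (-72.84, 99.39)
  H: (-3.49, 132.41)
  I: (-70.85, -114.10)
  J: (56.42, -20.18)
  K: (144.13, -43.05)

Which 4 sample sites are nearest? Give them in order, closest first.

Distances from (54.40, 1.46):
A: 143.37 m
B: 141.43 m
C: 120.35 m
D: 177.58 m
E: 86.38 m
F: 144.71 m
G: 160.56 m
H: 143.18 m
I: 170.42 m
J: 21.73 m
K: 100.16 m
Sorted: J (21.73 m) < E (86.38 m) < K (100.16 m) < C (120.35 m) < B (141.43 m) < H (143.18 m) < …

J, E, K, C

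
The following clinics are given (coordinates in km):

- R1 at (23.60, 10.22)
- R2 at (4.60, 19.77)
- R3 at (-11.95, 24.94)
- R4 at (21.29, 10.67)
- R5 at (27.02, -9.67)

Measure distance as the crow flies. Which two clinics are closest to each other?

Pairwise distances:
R1–R2: √((-19.00)² + (9.55)²) = √(361.0000 + 91.2025) = 21.27 km
R1–R3: √((-35.55)² + (14.72)²) = √(1263.8025 + 216.6784) = 38.48 km
R1–R4: √((-2.31)² + (0.45)²) = √(5.3361 + 0.2025) = 2.35 km
R1–R5: √((3.42)² + (-19.89)²) = √(11.6964 + 395.6121) = 20.18 km
R2–R3: √((-16.55)² + (5.17)²) = √(273.9025 + 26.7289) = 17.34 km
R2–R4: √((16.69)² + (-9.10)²) = √(278.5561 + 82.8100) = 19.01 km
R2–R5: √((22.42)² + (-29.44)²) = √(502.6564 + 866.7136) = 37.00 km
R3–R4: √((33.24)² + (-14.27)²) = √(1104.8976 + 203.6329) = 36.17 km
R3–R5: √((38.97)² + (-34.61)²) = √(1518.6609 + 1197.8521) = 52.12 km
R4–R5: √((5.73)² + (-20.34)²) = √(32.8329 + 413.7156) = 21.13 km
Closest pair: R1–R4 at 2.35 km.

R1 and R4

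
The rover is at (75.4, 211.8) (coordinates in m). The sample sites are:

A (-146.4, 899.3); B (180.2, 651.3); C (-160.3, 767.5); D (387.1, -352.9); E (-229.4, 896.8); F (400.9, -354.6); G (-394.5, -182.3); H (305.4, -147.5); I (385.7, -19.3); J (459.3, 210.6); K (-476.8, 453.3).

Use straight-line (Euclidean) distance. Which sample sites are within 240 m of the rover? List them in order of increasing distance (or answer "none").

Distances from (75.4, 211.8):
A: 722.4 m
B: 451.8 m
C: 603.6 m
D: 645.0 m
E: 749.8 m
F: 653.3 m
G: 613.3 m
H: 426.6 m
I: 386.9 m
J: 383.9 m
K: 602.7 m
Threshold 240 m: none within range.

none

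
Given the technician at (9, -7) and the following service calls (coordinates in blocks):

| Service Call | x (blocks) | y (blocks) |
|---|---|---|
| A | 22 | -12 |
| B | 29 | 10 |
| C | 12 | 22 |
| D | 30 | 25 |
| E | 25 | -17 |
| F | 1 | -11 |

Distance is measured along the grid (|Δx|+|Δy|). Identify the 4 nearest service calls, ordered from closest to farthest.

Distances from (9, -7):
A: |13| + |-5| = 13 + 5 = 18 blocks
B: |20| + |17| = 20 + 17 = 37 blocks
C: |3| + |29| = 3 + 29 = 32 blocks
D: |21| + |32| = 21 + 32 = 53 blocks
E: |16| + |-10| = 16 + 10 = 26 blocks
F: |-8| + |-4| = 8 + 4 = 12 blocks
Sorted: F (12 blocks) < A (18 blocks) < E (26 blocks) < C (32 blocks) < B (37 blocks) < D (53 blocks)

F, A, E, C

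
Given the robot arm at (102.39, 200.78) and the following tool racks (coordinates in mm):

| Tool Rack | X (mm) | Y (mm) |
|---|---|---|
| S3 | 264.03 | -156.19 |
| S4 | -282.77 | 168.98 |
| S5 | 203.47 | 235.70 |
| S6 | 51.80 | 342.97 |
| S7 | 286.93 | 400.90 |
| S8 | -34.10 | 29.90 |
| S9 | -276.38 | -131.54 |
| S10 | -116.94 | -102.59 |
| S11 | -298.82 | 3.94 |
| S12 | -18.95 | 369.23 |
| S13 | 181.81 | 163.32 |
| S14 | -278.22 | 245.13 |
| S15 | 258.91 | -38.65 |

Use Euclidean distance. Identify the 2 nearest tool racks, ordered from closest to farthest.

Distances from (102.39, 200.78):
S3: √((161.64)² + (-356.97)²) = √(26127.4896 + 127427.5809) = 391.86 mm
S4: √((-385.16)² + (-31.80)²) = √(148348.2256 + 1011.2400) = 386.47 mm
S5: √((101.08)² + (34.92)²) = √(10217.1664 + 1219.4064) = 106.94 mm
S6: √((-50.59)² + (142.19)²) = √(2559.3481 + 20217.9961) = 150.92 mm
S7: √((184.54)² + (200.12)²) = √(34055.0116 + 40048.0144) = 272.22 mm
S8: √((-136.49)² + (-170.88)²) = √(18629.5201 + 29199.9744) = 218.70 mm
S9: √((-378.77)² + (-332.32)²) = √(143466.7129 + 110436.5824) = 503.89 mm
S10: √((-219.33)² + (-303.37)²) = √(48105.6489 + 92033.3569) = 374.35 mm
S11: √((-401.21)² + (-196.84)²) = √(160969.4641 + 38745.9856) = 446.90 mm
S12: √((-121.34)² + (168.45)²) = √(14723.3956 + 28375.4025) = 207.60 mm
S13: √((79.42)² + (-37.46)²) = √(6307.5364 + 1403.2516) = 87.81 mm
S14: √((-380.61)² + (44.35)²) = √(144863.9721 + 1966.9225) = 383.19 mm
S15: √((156.52)² + (-239.43)²) = √(24498.5104 + 57326.7249) = 286.05 mm
Sorted: S13 (87.81 mm) < S5 (106.94 mm) < S6 (150.92 mm) < S12 (207.60 mm) < …

S13, S5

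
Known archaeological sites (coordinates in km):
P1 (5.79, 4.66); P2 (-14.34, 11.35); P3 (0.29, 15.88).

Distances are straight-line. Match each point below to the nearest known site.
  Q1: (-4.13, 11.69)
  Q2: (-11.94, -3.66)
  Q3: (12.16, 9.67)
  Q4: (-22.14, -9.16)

Q1→P3; Q2→P2; Q3→P1; Q4→P2

Q1 at (-4.13, 11.69):
  P1: √((9.92)² + (-7.03)²) = √(98.4064 + 49.4209) = 12.16 km
  P2: √((-10.21)² + (-0.34)²) = √(104.2441 + 0.1156) = 10.22 km
  P3: √((4.42)² + (4.19)²) = √(19.5364 + 17.5561) = 6.09 km
  → nearest: P3 (6.09 km)
Q2 at (-11.94, -3.66):
  P1: √((17.73)² + (8.32)²) = √(314.3529 + 69.2224) = 19.59 km
  P2: √((-2.40)² + (15.01)²) = √(5.7600 + 225.3001) = 15.20 km
  P3: √((12.23)² + (19.54)²) = √(149.5729 + 381.8116) = 23.05 km
  → nearest: P2 (15.20 km)
Q3 at (12.16, 9.67):
  P1: √((-6.37)² + (-5.01)²) = √(40.5769 + 25.1001) = 8.10 km
  P2: √((-26.50)² + (1.68)²) = √(702.2500 + 2.8224) = 26.55 km
  P3: √((-11.87)² + (6.21)²) = √(140.8969 + 38.5641) = 13.40 km
  → nearest: P1 (8.10 km)
Q4 at (-22.14, -9.16):
  P1: √((27.93)² + (13.82)²) = √(780.0849 + 190.9924) = 31.16 km
  P2: √((7.80)² + (20.51)²) = √(60.8400 + 420.6601) = 21.94 km
  P3: √((22.43)² + (25.04)²) = √(503.1049 + 627.0016) = 33.62 km
  → nearest: P2 (21.94 km)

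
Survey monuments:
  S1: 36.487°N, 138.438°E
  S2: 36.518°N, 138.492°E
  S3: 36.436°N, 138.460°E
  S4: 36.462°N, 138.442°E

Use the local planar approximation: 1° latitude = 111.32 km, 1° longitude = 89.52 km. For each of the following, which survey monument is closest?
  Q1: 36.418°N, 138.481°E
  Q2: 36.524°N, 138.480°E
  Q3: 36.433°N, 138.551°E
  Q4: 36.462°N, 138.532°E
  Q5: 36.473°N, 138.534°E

Q1 at 36.418°N, 138.481°E:
  S1: √((0.069·111.32)² + (-0.043·89.52)²) = √(58.99899 + 14.81757) = 8.592 km
  S2: √((0.100·111.32)² + (0.011·89.52)²) = √(123.92142 + 0.96967) = 11.175 km
  S3: √((0.018·111.32)² + (-0.021·89.52)²) = √(4.01505 + 3.53410) = 2.748 km
  S4: √((0.044·111.32)² + (-0.039·89.52)²) = √(23.99119 + 12.18904) = 6.015 km
  → nearest: S3 (2.748 km)
Q2 at 36.524°N, 138.480°E:
  S1: √((-0.037·111.32)² + (-0.042·89.52)²) = √(16.96484 + 14.13640) = 5.577 km
  S2: √((-0.006·111.32)² + (0.012·89.52)²) = √(0.44612 + 1.15399) = 1.265 km
  S3: √((-0.088·111.32)² + (-0.020·89.52)²) = √(95.96475 + 3.20553) = 9.958 km
  S4: √((-0.062·111.32)² + (-0.038·89.52)²) = √(47.63540 + 11.57197) = 7.695 km
  → nearest: S2 (1.265 km)
Q3 at 36.433°N, 138.551°E:
  S1: √((0.054·111.32)² + (-0.113·89.52)²) = √(36.13549 + 102.32860) = 11.767 km
  S2: √((0.085·111.32)² + (-0.059·89.52)²) = √(89.53323 + 27.89614) = 10.836 km
  S3: √((0.003·111.32)² + (-0.091·89.52)²) = √(0.11153 + 66.36253) = 8.153 km
  S4: √((0.029·111.32)² + (-0.109·89.52)²) = √(10.42179 + 95.21232) = 10.278 km
  → nearest: S3 (8.153 km)
Q4 at 36.462°N, 138.532°E:
  S1: √((0.025·111.32)² + (-0.094·89.52)²) = √(7.74509 + 70.81021) = 8.863 km
  S2: √((0.056·111.32)² + (-0.040·89.52)²) = √(38.86176 + 12.82213) = 7.189 km
  S3: √((-0.026·111.32)² + (-0.072·89.52)²) = √(8.37709 + 41.54370) = 7.065 km
  S4: √((0.000·111.32)² + (-0.090·89.52)²) = √(0.00000 + 64.91203) = 8.057 km
  → nearest: S3 (7.065 km)
Q5 at 36.473°N, 138.534°E:
  S1: √((0.014·111.32)² + (-0.096·89.52)²) = √(2.42886 + 73.85546) = 8.734 km
  S2: √((0.045·111.32)² + (-0.042·89.52)²) = √(25.09409 + 14.13640) = 6.263 km
  S3: √((-0.037·111.32)² + (-0.074·89.52)²) = √(16.96484 + 43.88374) = 7.801 km
  S4: √((-0.011·111.32)² + (-0.092·89.52)²) = √(1.49945 + 67.82906) = 8.326 km
  → nearest: S2 (6.263 km)

Q1→S3; Q2→S2; Q3→S3; Q4→S3; Q5→S2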